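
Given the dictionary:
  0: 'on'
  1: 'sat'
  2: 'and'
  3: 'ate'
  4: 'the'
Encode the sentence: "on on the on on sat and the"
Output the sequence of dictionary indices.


Look up each word in the dictionary:
  'on' -> 0
  'on' -> 0
  'the' -> 4
  'on' -> 0
  'on' -> 0
  'sat' -> 1
  'and' -> 2
  'the' -> 4

Encoded: [0, 0, 4, 0, 0, 1, 2, 4]


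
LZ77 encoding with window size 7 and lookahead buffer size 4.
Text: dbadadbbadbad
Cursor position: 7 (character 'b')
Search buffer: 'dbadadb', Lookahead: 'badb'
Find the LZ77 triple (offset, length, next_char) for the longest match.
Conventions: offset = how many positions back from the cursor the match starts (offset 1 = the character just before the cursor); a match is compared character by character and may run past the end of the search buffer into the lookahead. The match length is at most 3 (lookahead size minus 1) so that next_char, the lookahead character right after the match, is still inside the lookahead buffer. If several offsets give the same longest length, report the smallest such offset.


Try each offset into the search buffer:
  offset=1 (pos 6, char 'b'): match length 1
  offset=2 (pos 5, char 'd'): match length 0
  offset=3 (pos 4, char 'a'): match length 0
  offset=4 (pos 3, char 'd'): match length 0
  offset=5 (pos 2, char 'a'): match length 0
  offset=6 (pos 1, char 'b'): match length 3
  offset=7 (pos 0, char 'd'): match length 0
Longest match has length 3 at offset 6.
next_char = character at position 7 + 3 = 10 -> 'b'

Best match: offset=6, length=3 (matching 'bad' starting at position 1)
LZ77 triple: (6, 3, 'b')


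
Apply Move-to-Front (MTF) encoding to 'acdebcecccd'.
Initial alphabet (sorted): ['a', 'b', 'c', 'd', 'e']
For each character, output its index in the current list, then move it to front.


MTF encoding:
'a': index 0 in ['a', 'b', 'c', 'd', 'e'] -> ['a', 'b', 'c', 'd', 'e']
'c': index 2 in ['a', 'b', 'c', 'd', 'e'] -> ['c', 'a', 'b', 'd', 'e']
'd': index 3 in ['c', 'a', 'b', 'd', 'e'] -> ['d', 'c', 'a', 'b', 'e']
'e': index 4 in ['d', 'c', 'a', 'b', 'e'] -> ['e', 'd', 'c', 'a', 'b']
'b': index 4 in ['e', 'd', 'c', 'a', 'b'] -> ['b', 'e', 'd', 'c', 'a']
'c': index 3 in ['b', 'e', 'd', 'c', 'a'] -> ['c', 'b', 'e', 'd', 'a']
'e': index 2 in ['c', 'b', 'e', 'd', 'a'] -> ['e', 'c', 'b', 'd', 'a']
'c': index 1 in ['e', 'c', 'b', 'd', 'a'] -> ['c', 'e', 'b', 'd', 'a']
'c': index 0 in ['c', 'e', 'b', 'd', 'a'] -> ['c', 'e', 'b', 'd', 'a']
'c': index 0 in ['c', 'e', 'b', 'd', 'a'] -> ['c', 'e', 'b', 'd', 'a']
'd': index 3 in ['c', 'e', 'b', 'd', 'a'] -> ['d', 'c', 'e', 'b', 'a']


Output: [0, 2, 3, 4, 4, 3, 2, 1, 0, 0, 3]


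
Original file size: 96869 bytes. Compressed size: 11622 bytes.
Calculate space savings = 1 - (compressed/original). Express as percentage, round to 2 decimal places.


ratio = compressed/original = 11622/96869 = 0.119976
savings = 1 - ratio = 1 - 0.119976 = 0.880024
as a percentage: 0.880024 * 100 = 88.0%

Space savings = 1 - 11622/96869 = 88.0%


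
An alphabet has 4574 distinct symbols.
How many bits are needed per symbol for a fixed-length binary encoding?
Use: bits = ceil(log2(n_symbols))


log2(4574) = 12.1592
Bracket: 2^12 = 4096 < 4574 <= 2^13 = 8192
So ceil(log2(4574)) = 13

bits = ceil(log2(4574)) = ceil(12.1592) = 13 bits


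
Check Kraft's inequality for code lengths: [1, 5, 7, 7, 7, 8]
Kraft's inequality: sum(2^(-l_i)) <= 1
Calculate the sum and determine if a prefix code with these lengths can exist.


Sum = 2^(-1) + 2^(-5) + 2^(-7) + 2^(-7) + 2^(-7) + 2^(-8)
    = 0.5 + 0.03125 + 0.0078125 + 0.0078125 + 0.0078125 + 0.00390625
    = 143/256 = 0.55859375
Since 0.55859375 <= 1, Kraft's inequality IS satisfied.
A prefix code with these lengths CAN exist.

Kraft sum = 0.55859375. Satisfied.


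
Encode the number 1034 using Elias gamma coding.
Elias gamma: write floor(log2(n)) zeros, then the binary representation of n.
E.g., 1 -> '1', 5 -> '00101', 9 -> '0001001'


num_bits = floor(log2(1034)) + 1 = 11
leading_zeros = num_bits - 1 = 10
binary(1034) = 10000001010

Elias gamma(1034) = '0000000000' + '10000001010' = 000000000010000001010 (21 bits)


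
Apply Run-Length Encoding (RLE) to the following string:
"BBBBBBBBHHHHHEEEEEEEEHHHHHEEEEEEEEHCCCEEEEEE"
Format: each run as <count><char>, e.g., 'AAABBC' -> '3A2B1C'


Scanning runs left to right:
  i=0: run of 'B' x 8 -> '8B'
  i=8: run of 'H' x 5 -> '5H'
  i=13: run of 'E' x 8 -> '8E'
  i=21: run of 'H' x 5 -> '5H'
  i=26: run of 'E' x 8 -> '8E'
  i=34: run of 'H' x 1 -> '1H'
  i=35: run of 'C' x 3 -> '3C'
  i=38: run of 'E' x 6 -> '6E'

RLE = 8B5H8E5H8E1H3C6E


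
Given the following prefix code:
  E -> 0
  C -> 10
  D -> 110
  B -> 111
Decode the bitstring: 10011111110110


Decoding step by step:
Bits 10 -> C
Bits 0 -> E
Bits 111 -> B
Bits 111 -> B
Bits 10 -> C
Bits 110 -> D


Decoded message: CEBBCD


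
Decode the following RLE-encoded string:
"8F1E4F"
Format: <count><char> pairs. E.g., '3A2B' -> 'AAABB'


Expanding each <count><char> pair:
  8F -> 'FFFFFFFF'
  1E -> 'E'
  4F -> 'FFFF'

Decoded = FFFFFFFFEFFFF


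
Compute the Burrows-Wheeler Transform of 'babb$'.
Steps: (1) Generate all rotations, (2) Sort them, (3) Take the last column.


Rotations (sorted):
  0: $babb -> last char: b
  1: abb$b -> last char: b
  2: b$bab -> last char: b
  3: babb$ -> last char: $
  4: bb$ba -> last char: a


BWT = bbb$a


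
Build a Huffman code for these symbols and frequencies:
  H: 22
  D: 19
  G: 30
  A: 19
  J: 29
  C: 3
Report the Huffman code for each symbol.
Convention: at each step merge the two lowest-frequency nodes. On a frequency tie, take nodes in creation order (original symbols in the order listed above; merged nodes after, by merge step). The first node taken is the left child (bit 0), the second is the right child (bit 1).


Huffman tree construction:
Step 1: Merge C(3) + D(19) = 22
Step 2: Merge A(19) + H(22) = 41
Step 3: Merge (C+D)(22) + J(29) = 51
Step 4: Merge G(30) + (A+H)(41) = 71
Step 5: Merge ((C+D)+J)(51) + (G+(A+H))(71) = 122
Read each symbol's code off the tree from the root (left child = 0, right child = 1).

Codes:
  H: 111 (length 3)
  D: 001 (length 3)
  G: 10 (length 2)
  A: 110 (length 3)
  J: 01 (length 2)
  C: 000 (length 3)
Average code length: 307/122 = 2.5164 bits/symbol


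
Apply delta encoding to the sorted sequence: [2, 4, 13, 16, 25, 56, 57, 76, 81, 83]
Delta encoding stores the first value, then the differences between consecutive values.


First value: 2
Deltas:
  4 - 2 = 2
  13 - 4 = 9
  16 - 13 = 3
  25 - 16 = 9
  56 - 25 = 31
  57 - 56 = 1
  76 - 57 = 19
  81 - 76 = 5
  83 - 81 = 2


Delta encoded: [2, 2, 9, 3, 9, 31, 1, 19, 5, 2]


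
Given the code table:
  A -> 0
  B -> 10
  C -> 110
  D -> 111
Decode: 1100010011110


Decoding:
110 -> C
0 -> A
0 -> A
10 -> B
0 -> A
111 -> D
10 -> B


Result: CAABADB


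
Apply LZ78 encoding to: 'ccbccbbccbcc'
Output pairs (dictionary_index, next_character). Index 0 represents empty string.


LZ78 encoding steps:
Dictionary: {0: ''}
Step 1: w='' (idx 0), next='c' -> output (0, 'c'), add 'c' as idx 1
Step 2: w='c' (idx 1), next='b' -> output (1, 'b'), add 'cb' as idx 2
Step 3: w='c' (idx 1), next='c' -> output (1, 'c'), add 'cc' as idx 3
Step 4: w='' (idx 0), next='b' -> output (0, 'b'), add 'b' as idx 4
Step 5: w='b' (idx 4), next='c' -> output (4, 'c'), add 'bc' as idx 5
Step 6: w='cb' (idx 2), next='c' -> output (2, 'c'), add 'cbc' as idx 6
Step 7: w='c' (idx 1), end of input -> output (1, '')


Encoded: [(0, 'c'), (1, 'b'), (1, 'c'), (0, 'b'), (4, 'c'), (2, 'c'), (1, '')]


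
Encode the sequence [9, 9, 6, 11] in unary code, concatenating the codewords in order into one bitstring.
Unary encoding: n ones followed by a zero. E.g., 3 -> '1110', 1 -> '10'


Encode each number as n ones followed by a terminating 0:
  9 -> 1111111110 (10 bits)
  9 -> 1111111110 (10 bits)
  6 -> 1111110 (7 bits)
  11 -> 111111111110 (12 bits)
Total length = 10 + 10 + 7 + 12 = 39 bits.

Unary([9, 9, 6, 11]) = 111111111011111111101111110111111111110 (39 bits)


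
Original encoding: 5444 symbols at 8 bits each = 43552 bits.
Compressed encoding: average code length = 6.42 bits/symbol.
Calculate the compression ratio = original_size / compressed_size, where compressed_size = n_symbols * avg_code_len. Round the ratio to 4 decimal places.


original_size = n_symbols * orig_bits = 5444 * 8 = 43552 bits
compressed_size = n_symbols * avg_code_len = 5444 * 6.42 = 34950.48 bits
ratio = original_size / compressed_size = 43552 / 34950.48 = 1.2461

Compression ratio = 1.2461


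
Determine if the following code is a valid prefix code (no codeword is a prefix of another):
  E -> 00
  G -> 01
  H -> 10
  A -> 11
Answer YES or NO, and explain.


Checking each pair (does one codeword prefix another?):
  E='00' vs G='01': no prefix
  E='00' vs H='10': no prefix
  E='00' vs A='11': no prefix
  G='01' vs E='00': no prefix
  G='01' vs H='10': no prefix
  G='01' vs A='11': no prefix
  H='10' vs E='00': no prefix
  H='10' vs G='01': no prefix
  H='10' vs A='11': no prefix
  A='11' vs E='00': no prefix
  A='11' vs G='01': no prefix
  A='11' vs H='10': no prefix
No violation found over all pairs.

YES -- this is a valid prefix code. No codeword is a prefix of any other codeword.


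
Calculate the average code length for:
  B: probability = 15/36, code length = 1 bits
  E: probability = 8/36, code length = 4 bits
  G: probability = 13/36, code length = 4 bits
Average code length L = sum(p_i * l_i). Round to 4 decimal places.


Weighted contributions p_i * l_i:
  B: (15/36) * 1 = 15/36
  E: (8/36) * 4 = 32/36
  G: (13/36) * 4 = 52/36
Sum = (15 + 32 + 52)/36 = 99/36

L = 99/36 = 2.7500 bits/symbol


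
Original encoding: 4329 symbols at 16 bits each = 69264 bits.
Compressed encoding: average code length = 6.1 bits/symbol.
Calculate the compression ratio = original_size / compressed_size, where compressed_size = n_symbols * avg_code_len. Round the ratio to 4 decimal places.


original_size = n_symbols * orig_bits = 4329 * 16 = 69264 bits
compressed_size = n_symbols * avg_code_len = 4329 * 6.1 = 26406.9 bits
ratio = original_size / compressed_size = 69264 / 26406.9 = 2.623

Compression ratio = 2.623


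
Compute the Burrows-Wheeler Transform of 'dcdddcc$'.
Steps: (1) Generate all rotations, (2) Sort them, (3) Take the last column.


Rotations (sorted):
  0: $dcdddcc -> last char: c
  1: c$dcdddc -> last char: c
  2: cc$dcddd -> last char: d
  3: cdddcc$d -> last char: d
  4: dcc$dcdd -> last char: d
  5: dcdddcc$ -> last char: $
  6: ddcc$dcd -> last char: d
  7: dddcc$dc -> last char: c


BWT = ccddd$dc


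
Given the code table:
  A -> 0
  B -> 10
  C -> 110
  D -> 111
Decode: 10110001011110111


Decoding:
10 -> B
110 -> C
0 -> A
0 -> A
10 -> B
111 -> D
10 -> B
111 -> D


Result: BCAABDBD


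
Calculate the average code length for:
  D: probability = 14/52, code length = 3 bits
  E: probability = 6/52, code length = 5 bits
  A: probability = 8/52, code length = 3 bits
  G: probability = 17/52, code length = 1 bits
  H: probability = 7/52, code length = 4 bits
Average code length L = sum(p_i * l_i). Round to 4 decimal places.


Weighted contributions p_i * l_i:
  D: (14/52) * 3 = 42/52
  E: (6/52) * 5 = 30/52
  A: (8/52) * 3 = 24/52
  G: (17/52) * 1 = 17/52
  H: (7/52) * 4 = 28/52
Sum = (42 + 30 + 24 + 17 + 28)/52 = 141/52

L = 141/52 = 2.7115 bits/symbol


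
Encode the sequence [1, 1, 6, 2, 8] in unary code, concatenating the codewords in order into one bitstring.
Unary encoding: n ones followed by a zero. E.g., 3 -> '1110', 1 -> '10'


Encode each number as n ones followed by a terminating 0:
  1 -> 10 (2 bits)
  1 -> 10 (2 bits)
  6 -> 1111110 (7 bits)
  2 -> 110 (3 bits)
  8 -> 111111110 (9 bits)
Total length = 2 + 2 + 7 + 3 + 9 = 23 bits.

Unary([1, 1, 6, 2, 8]) = 10101111110110111111110 (23 bits)


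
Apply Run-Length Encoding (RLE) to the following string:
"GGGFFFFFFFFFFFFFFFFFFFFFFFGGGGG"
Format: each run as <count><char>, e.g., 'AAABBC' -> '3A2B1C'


Scanning runs left to right:
  i=0: run of 'G' x 3 -> '3G'
  i=3: run of 'F' x 23 -> '23F'
  i=26: run of 'G' x 5 -> '5G'

RLE = 3G23F5G


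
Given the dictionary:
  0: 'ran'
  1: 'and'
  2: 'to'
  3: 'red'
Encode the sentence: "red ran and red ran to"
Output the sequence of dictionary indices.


Look up each word in the dictionary:
  'red' -> 3
  'ran' -> 0
  'and' -> 1
  'red' -> 3
  'ran' -> 0
  'to' -> 2

Encoded: [3, 0, 1, 3, 0, 2]


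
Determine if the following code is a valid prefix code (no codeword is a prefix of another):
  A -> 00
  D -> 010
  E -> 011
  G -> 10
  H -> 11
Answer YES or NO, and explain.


Checking each pair (does one codeword prefix another?):
  A='00' vs D='010': no prefix
  A='00' vs E='011': no prefix
  A='00' vs G='10': no prefix
  A='00' vs H='11': no prefix
  D='010' vs A='00': no prefix
  D='010' vs E='011': no prefix
  D='010' vs G='10': no prefix
  D='010' vs H='11': no prefix
  E='011' vs A='00': no prefix
  E='011' vs D='010': no prefix
  E='011' vs G='10': no prefix
  E='011' vs H='11': no prefix
  G='10' vs A='00': no prefix
  G='10' vs D='010': no prefix
  G='10' vs E='011': no prefix
  G='10' vs H='11': no prefix
  H='11' vs A='00': no prefix
  H='11' vs D='010': no prefix
  H='11' vs E='011': no prefix
  H='11' vs G='10': no prefix
No violation found over all pairs.

YES -- this is a valid prefix code. No codeword is a prefix of any other codeword.


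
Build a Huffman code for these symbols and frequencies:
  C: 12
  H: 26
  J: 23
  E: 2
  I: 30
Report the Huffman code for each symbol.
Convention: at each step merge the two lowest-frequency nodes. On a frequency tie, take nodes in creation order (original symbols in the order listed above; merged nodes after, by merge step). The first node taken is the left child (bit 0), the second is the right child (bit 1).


Huffman tree construction:
Step 1: Merge E(2) + C(12) = 14
Step 2: Merge (E+C)(14) + J(23) = 37
Step 3: Merge H(26) + I(30) = 56
Step 4: Merge ((E+C)+J)(37) + (H+I)(56) = 93
Read each symbol's code off the tree from the root (left child = 0, right child = 1).

Codes:
  C: 001 (length 3)
  H: 10 (length 2)
  J: 01 (length 2)
  E: 000 (length 3)
  I: 11 (length 2)
Average code length: 200/93 = 2.1505 bits/symbol


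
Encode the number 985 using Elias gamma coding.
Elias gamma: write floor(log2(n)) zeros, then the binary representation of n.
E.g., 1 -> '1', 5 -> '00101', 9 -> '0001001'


num_bits = floor(log2(985)) + 1 = 10
leading_zeros = num_bits - 1 = 9
binary(985) = 1111011001

Elias gamma(985) = '000000000' + '1111011001' = 0000000001111011001 (19 bits)


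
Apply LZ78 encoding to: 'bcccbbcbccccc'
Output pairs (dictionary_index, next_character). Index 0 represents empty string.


LZ78 encoding steps:
Dictionary: {0: ''}
Step 1: w='' (idx 0), next='b' -> output (0, 'b'), add 'b' as idx 1
Step 2: w='' (idx 0), next='c' -> output (0, 'c'), add 'c' as idx 2
Step 3: w='c' (idx 2), next='c' -> output (2, 'c'), add 'cc' as idx 3
Step 4: w='b' (idx 1), next='b' -> output (1, 'b'), add 'bb' as idx 4
Step 5: w='c' (idx 2), next='b' -> output (2, 'b'), add 'cb' as idx 5
Step 6: w='cc' (idx 3), next='c' -> output (3, 'c'), add 'ccc' as idx 6
Step 7: w='cc' (idx 3), end of input -> output (3, '')


Encoded: [(0, 'b'), (0, 'c'), (2, 'c'), (1, 'b'), (2, 'b'), (3, 'c'), (3, '')]


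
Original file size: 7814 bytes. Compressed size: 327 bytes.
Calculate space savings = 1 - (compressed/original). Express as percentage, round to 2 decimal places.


ratio = compressed/original = 327/7814 = 0.041848
savings = 1 - ratio = 1 - 0.041848 = 0.958152
as a percentage: 0.958152 * 100 = 95.82%

Space savings = 1 - 327/7814 = 95.82%


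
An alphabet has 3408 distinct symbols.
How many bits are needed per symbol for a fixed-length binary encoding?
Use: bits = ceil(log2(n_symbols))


log2(3408) = 11.7347
Bracket: 2^11 = 2048 < 3408 <= 2^12 = 4096
So ceil(log2(3408)) = 12

bits = ceil(log2(3408)) = ceil(11.7347) = 12 bits


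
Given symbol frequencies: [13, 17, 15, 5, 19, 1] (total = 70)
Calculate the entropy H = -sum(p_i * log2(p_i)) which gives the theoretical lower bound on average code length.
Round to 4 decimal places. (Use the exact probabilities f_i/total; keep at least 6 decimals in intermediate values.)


Per-symbol terms -p_i * log2(p_i) with p_i = f_i/70:
  p = 13/70 = 0.185714: log2(p) = -2.428843, -p*log2(p) = 0.451071
  p = 17/70 = 0.242857: log2(p) = -2.041820, -p*log2(p) = 0.495871
  p = 15/70 = 0.214286: log2(p) = -2.222392, -p*log2(p) = 0.476227
  p = 5/70 = 0.071429: log2(p) = -3.807355, -p*log2(p) = 0.271954
  p = 19/70 = 0.271429: log2(p) = -1.881356, -p*log2(p) = 0.510654
  p = 1/70 = 0.014286: log2(p) = -6.129283, -p*log2(p) = 0.087561
H = 0.451071 + 0.495871 + 0.476227 + 0.271954 + 0.510654 + 0.087561 = 2.293338

H = 2.2933 bits/symbol


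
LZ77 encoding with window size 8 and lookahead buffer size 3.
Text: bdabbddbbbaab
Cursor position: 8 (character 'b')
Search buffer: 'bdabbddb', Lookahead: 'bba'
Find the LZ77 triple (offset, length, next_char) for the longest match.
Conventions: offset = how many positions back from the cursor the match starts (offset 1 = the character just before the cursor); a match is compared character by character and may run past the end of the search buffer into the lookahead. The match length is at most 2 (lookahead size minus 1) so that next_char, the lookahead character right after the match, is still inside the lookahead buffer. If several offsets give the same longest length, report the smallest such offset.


Try each offset into the search buffer:
  offset=1 (pos 7, char 'b'): match length 2
  offset=2 (pos 6, char 'd'): match length 0
  offset=3 (pos 5, char 'd'): match length 0
  offset=4 (pos 4, char 'b'): match length 1
  offset=5 (pos 3, char 'b'): match length 2
  offset=6 (pos 2, char 'a'): match length 0
  offset=7 (pos 1, char 'd'): match length 0
  offset=8 (pos 0, char 'b'): match length 1
Longest match has length 2, found at offsets 1, 5; take the smallest, offset 1.
next_char = character at position 8 + 2 = 10 -> 'a'

Best match: offset=1, length=2 (matching 'bb' starting at position 7)
LZ77 triple: (1, 2, 'a')


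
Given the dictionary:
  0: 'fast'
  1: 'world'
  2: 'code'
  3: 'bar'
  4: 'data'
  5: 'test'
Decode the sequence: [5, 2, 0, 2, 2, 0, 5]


Look up each index in the dictionary:
  5 -> 'test'
  2 -> 'code'
  0 -> 'fast'
  2 -> 'code'
  2 -> 'code'
  0 -> 'fast'
  5 -> 'test'

Decoded: "test code fast code code fast test"


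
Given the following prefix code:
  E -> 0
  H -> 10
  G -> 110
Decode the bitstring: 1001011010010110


Decoding step by step:
Bits 10 -> H
Bits 0 -> E
Bits 10 -> H
Bits 110 -> G
Bits 10 -> H
Bits 0 -> E
Bits 10 -> H
Bits 110 -> G


Decoded message: HEHGHEHG


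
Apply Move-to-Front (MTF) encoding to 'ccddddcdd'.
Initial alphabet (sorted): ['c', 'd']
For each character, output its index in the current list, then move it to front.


MTF encoding:
'c': index 0 in ['c', 'd'] -> ['c', 'd']
'c': index 0 in ['c', 'd'] -> ['c', 'd']
'd': index 1 in ['c', 'd'] -> ['d', 'c']
'd': index 0 in ['d', 'c'] -> ['d', 'c']
'd': index 0 in ['d', 'c'] -> ['d', 'c']
'd': index 0 in ['d', 'c'] -> ['d', 'c']
'c': index 1 in ['d', 'c'] -> ['c', 'd']
'd': index 1 in ['c', 'd'] -> ['d', 'c']
'd': index 0 in ['d', 'c'] -> ['d', 'c']


Output: [0, 0, 1, 0, 0, 0, 1, 1, 0]


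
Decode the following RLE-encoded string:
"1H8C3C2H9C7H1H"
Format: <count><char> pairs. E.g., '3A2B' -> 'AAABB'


Expanding each <count><char> pair:
  1H -> 'H'
  8C -> 'CCCCCCCC'
  3C -> 'CCC'
  2H -> 'HH'
  9C -> 'CCCCCCCCC'
  7H -> 'HHHHHHH'
  1H -> 'H'

Decoded = HCCCCCCCCCCCHHCCCCCCCCCHHHHHHHH


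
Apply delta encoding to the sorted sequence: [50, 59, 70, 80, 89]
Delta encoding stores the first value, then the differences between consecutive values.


First value: 50
Deltas:
  59 - 50 = 9
  70 - 59 = 11
  80 - 70 = 10
  89 - 80 = 9


Delta encoded: [50, 9, 11, 10, 9]


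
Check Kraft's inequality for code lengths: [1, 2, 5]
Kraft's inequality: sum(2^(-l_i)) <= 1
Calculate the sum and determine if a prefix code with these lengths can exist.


Sum = 2^(-1) + 2^(-2) + 2^(-5)
    = 0.5 + 0.25 + 0.03125
    = 25/32 = 0.78125
Since 0.78125 <= 1, Kraft's inequality IS satisfied.
A prefix code with these lengths CAN exist.

Kraft sum = 0.78125. Satisfied.


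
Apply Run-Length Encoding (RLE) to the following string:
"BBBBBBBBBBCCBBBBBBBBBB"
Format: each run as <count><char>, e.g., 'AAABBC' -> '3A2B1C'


Scanning runs left to right:
  i=0: run of 'B' x 10 -> '10B'
  i=10: run of 'C' x 2 -> '2C'
  i=12: run of 'B' x 10 -> '10B'

RLE = 10B2C10B


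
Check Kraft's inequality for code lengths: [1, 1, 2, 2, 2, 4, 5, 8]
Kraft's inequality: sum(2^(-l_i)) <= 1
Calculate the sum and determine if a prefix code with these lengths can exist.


Sum = 2^(-1) + 2^(-1) + 2^(-2) + 2^(-2) + 2^(-2) + 2^(-4) + 2^(-5) + 2^(-8)
    = 0.5 + 0.5 + 0.25 + 0.25 + 0.25 + 0.0625 + 0.03125 + 0.00390625
    = 473/256 = 1.84765625
Since 1.84765625 > 1, Kraft's inequality is NOT satisfied.
A prefix code with these lengths CANNOT exist.

Kraft sum = 1.84765625. Not satisfied.


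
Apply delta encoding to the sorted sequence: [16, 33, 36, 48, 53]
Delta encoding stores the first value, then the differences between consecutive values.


First value: 16
Deltas:
  33 - 16 = 17
  36 - 33 = 3
  48 - 36 = 12
  53 - 48 = 5


Delta encoded: [16, 17, 3, 12, 5]


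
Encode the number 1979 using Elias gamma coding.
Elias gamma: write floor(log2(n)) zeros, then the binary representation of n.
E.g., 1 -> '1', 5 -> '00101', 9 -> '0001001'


num_bits = floor(log2(1979)) + 1 = 11
leading_zeros = num_bits - 1 = 10
binary(1979) = 11110111011

Elias gamma(1979) = '0000000000' + '11110111011' = 000000000011110111011 (21 bits)


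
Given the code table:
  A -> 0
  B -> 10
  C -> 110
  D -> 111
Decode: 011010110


Decoding:
0 -> A
110 -> C
10 -> B
110 -> C


Result: ACBC


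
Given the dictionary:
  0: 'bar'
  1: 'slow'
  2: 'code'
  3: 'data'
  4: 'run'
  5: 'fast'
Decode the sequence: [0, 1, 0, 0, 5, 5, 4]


Look up each index in the dictionary:
  0 -> 'bar'
  1 -> 'slow'
  0 -> 'bar'
  0 -> 'bar'
  5 -> 'fast'
  5 -> 'fast'
  4 -> 'run'

Decoded: "bar slow bar bar fast fast run"


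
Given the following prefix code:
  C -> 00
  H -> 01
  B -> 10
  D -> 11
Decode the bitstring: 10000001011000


Decoding step by step:
Bits 10 -> B
Bits 00 -> C
Bits 00 -> C
Bits 01 -> H
Bits 01 -> H
Bits 10 -> B
Bits 00 -> C


Decoded message: BCCHHBC


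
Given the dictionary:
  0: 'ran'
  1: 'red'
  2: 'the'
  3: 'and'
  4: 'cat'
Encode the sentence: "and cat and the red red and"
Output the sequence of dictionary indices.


Look up each word in the dictionary:
  'and' -> 3
  'cat' -> 4
  'and' -> 3
  'the' -> 2
  'red' -> 1
  'red' -> 1
  'and' -> 3

Encoded: [3, 4, 3, 2, 1, 1, 3]


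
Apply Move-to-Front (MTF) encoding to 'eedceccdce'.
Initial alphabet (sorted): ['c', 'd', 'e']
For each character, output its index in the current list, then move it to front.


MTF encoding:
'e': index 2 in ['c', 'd', 'e'] -> ['e', 'c', 'd']
'e': index 0 in ['e', 'c', 'd'] -> ['e', 'c', 'd']
'd': index 2 in ['e', 'c', 'd'] -> ['d', 'e', 'c']
'c': index 2 in ['d', 'e', 'c'] -> ['c', 'd', 'e']
'e': index 2 in ['c', 'd', 'e'] -> ['e', 'c', 'd']
'c': index 1 in ['e', 'c', 'd'] -> ['c', 'e', 'd']
'c': index 0 in ['c', 'e', 'd'] -> ['c', 'e', 'd']
'd': index 2 in ['c', 'e', 'd'] -> ['d', 'c', 'e']
'c': index 1 in ['d', 'c', 'e'] -> ['c', 'd', 'e']
'e': index 2 in ['c', 'd', 'e'] -> ['e', 'c', 'd']


Output: [2, 0, 2, 2, 2, 1, 0, 2, 1, 2]


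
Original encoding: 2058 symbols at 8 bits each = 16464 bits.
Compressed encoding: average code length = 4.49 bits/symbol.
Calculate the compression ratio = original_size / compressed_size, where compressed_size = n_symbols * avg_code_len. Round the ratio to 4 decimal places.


original_size = n_symbols * orig_bits = 2058 * 8 = 16464 bits
compressed_size = n_symbols * avg_code_len = 2058 * 4.49 = 9240.42 bits
ratio = original_size / compressed_size = 16464 / 9240.42 = 1.7817

Compression ratio = 1.7817


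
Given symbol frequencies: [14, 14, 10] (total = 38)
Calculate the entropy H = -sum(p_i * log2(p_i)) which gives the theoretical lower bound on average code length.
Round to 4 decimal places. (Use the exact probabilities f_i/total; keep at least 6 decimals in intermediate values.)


Per-symbol terms -p_i * log2(p_i) with p_i = f_i/38:
  p = 14/38 = 0.368421: log2(p) = -1.440573, -p*log2(p) = 0.530737
  p = 14/38 = 0.368421: log2(p) = -1.440573, -p*log2(p) = 0.530737
  p = 10/38 = 0.263158: log2(p) = -1.925999, -p*log2(p) = 0.506842
H = 0.530737 + 0.530737 + 0.506842 = 1.568316

H = 1.5683 bits/symbol


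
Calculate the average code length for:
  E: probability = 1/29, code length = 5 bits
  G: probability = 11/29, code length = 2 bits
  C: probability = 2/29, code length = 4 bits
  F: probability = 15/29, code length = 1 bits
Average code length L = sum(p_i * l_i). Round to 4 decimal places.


Weighted contributions p_i * l_i:
  E: (1/29) * 5 = 5/29
  G: (11/29) * 2 = 22/29
  C: (2/29) * 4 = 8/29
  F: (15/29) * 1 = 15/29
Sum = (5 + 22 + 8 + 15)/29 = 50/29

L = 50/29 = 1.7241 bits/symbol


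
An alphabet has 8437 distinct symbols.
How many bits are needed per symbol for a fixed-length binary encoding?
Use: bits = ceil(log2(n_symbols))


log2(8437) = 13.0425
Bracket: 2^13 = 8192 < 8437 <= 2^14 = 16384
So ceil(log2(8437)) = 14

bits = ceil(log2(8437)) = ceil(13.0425) = 14 bits


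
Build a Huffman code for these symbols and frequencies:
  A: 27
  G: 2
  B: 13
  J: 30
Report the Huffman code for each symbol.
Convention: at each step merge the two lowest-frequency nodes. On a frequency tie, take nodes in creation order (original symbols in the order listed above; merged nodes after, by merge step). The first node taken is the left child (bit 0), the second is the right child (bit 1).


Huffman tree construction:
Step 1: Merge G(2) + B(13) = 15
Step 2: Merge (G+B)(15) + A(27) = 42
Step 3: Merge J(30) + ((G+B)+A)(42) = 72
Read each symbol's code off the tree from the root (left child = 0, right child = 1).

Codes:
  A: 11 (length 2)
  G: 100 (length 3)
  B: 101 (length 3)
  J: 0 (length 1)
Average code length: 129/72 = 1.7917 bits/symbol


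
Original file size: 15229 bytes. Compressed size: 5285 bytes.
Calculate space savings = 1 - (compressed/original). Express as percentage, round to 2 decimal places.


ratio = compressed/original = 5285/15229 = 0.347035
savings = 1 - ratio = 1 - 0.347035 = 0.652965
as a percentage: 0.652965 * 100 = 65.3%

Space savings = 1 - 5285/15229 = 65.3%


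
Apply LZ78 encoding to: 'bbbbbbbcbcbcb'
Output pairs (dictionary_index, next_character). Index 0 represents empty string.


LZ78 encoding steps:
Dictionary: {0: ''}
Step 1: w='' (idx 0), next='b' -> output (0, 'b'), add 'b' as idx 1
Step 2: w='b' (idx 1), next='b' -> output (1, 'b'), add 'bb' as idx 2
Step 3: w='bb' (idx 2), next='b' -> output (2, 'b'), add 'bbb' as idx 3
Step 4: w='b' (idx 1), next='c' -> output (1, 'c'), add 'bc' as idx 4
Step 5: w='bc' (idx 4), next='b' -> output (4, 'b'), add 'bcb' as idx 5
Step 6: w='' (idx 0), next='c' -> output (0, 'c'), add 'c' as idx 6
Step 7: w='b' (idx 1), end of input -> output (1, '')


Encoded: [(0, 'b'), (1, 'b'), (2, 'b'), (1, 'c'), (4, 'b'), (0, 'c'), (1, '')]


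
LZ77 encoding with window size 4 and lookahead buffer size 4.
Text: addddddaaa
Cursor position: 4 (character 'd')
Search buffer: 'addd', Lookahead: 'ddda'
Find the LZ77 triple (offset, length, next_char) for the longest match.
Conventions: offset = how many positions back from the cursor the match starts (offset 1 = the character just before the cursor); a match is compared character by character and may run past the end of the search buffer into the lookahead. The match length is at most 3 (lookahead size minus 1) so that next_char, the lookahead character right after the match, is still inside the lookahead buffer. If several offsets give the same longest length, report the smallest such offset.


Try each offset into the search buffer:
  offset=1 (pos 3, char 'd'): match length 3
  offset=2 (pos 2, char 'd'): match length 3
  offset=3 (pos 1, char 'd'): match length 3
  offset=4 (pos 0, char 'a'): match length 0
Longest match has length 3, found at offsets 1, 2, 3; take the smallest, offset 1.
next_char = character at position 4 + 3 = 7 -> 'a'

Best match: offset=1, length=3 (matching 'ddd' starting at position 3)
LZ77 triple: (1, 3, 'a')


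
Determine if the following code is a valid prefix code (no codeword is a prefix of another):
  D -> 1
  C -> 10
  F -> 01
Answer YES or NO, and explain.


Checking each pair (does one codeword prefix another?):
  D='1' vs C='10': prefix -- VIOLATION

NO -- this is NOT a valid prefix code. D (1) is a prefix of C (10).


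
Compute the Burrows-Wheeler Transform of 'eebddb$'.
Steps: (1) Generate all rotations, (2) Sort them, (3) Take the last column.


Rotations (sorted):
  0: $eebddb -> last char: b
  1: b$eebdd -> last char: d
  2: bddb$ee -> last char: e
  3: db$eebd -> last char: d
  4: ddb$eeb -> last char: b
  5: ebddb$e -> last char: e
  6: eebddb$ -> last char: $


BWT = bdedbe$


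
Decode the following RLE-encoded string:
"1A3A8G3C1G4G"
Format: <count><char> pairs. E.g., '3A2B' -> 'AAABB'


Expanding each <count><char> pair:
  1A -> 'A'
  3A -> 'AAA'
  8G -> 'GGGGGGGG'
  3C -> 'CCC'
  1G -> 'G'
  4G -> 'GGGG'

Decoded = AAAAGGGGGGGGCCCGGGGG


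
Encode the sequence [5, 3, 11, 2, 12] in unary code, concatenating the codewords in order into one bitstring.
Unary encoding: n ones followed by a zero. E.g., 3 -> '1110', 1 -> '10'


Encode each number as n ones followed by a terminating 0:
  5 -> 111110 (6 bits)
  3 -> 1110 (4 bits)
  11 -> 111111111110 (12 bits)
  2 -> 110 (3 bits)
  12 -> 1111111111110 (13 bits)
Total length = 6 + 4 + 12 + 3 + 13 = 38 bits.

Unary([5, 3, 11, 2, 12]) = 11111011101111111111101101111111111110 (38 bits)


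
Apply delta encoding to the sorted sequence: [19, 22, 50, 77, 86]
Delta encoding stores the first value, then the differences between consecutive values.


First value: 19
Deltas:
  22 - 19 = 3
  50 - 22 = 28
  77 - 50 = 27
  86 - 77 = 9


Delta encoded: [19, 3, 28, 27, 9]


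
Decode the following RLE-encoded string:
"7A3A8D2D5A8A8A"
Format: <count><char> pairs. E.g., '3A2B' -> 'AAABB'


Expanding each <count><char> pair:
  7A -> 'AAAAAAA'
  3A -> 'AAA'
  8D -> 'DDDDDDDD'
  2D -> 'DD'
  5A -> 'AAAAA'
  8A -> 'AAAAAAAA'
  8A -> 'AAAAAAAA'

Decoded = AAAAAAAAAADDDDDDDDDDAAAAAAAAAAAAAAAAAAAAA


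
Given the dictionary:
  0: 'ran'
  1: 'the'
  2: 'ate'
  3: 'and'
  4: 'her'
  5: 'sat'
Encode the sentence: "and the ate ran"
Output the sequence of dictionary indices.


Look up each word in the dictionary:
  'and' -> 3
  'the' -> 1
  'ate' -> 2
  'ran' -> 0

Encoded: [3, 1, 2, 0]


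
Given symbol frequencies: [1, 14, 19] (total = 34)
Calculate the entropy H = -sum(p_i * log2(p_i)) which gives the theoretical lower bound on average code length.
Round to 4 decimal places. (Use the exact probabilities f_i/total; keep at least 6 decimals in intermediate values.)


Per-symbol terms -p_i * log2(p_i) with p_i = f_i/34:
  p = 1/34 = 0.029412: log2(p) = -5.087463, -p*log2(p) = 0.149631
  p = 14/34 = 0.411765: log2(p) = -1.280108, -p*log2(p) = 0.527103
  p = 19/34 = 0.558824: log2(p) = -0.839535, -p*log2(p) = 0.469152
H = 0.149631 + 0.527103 + 0.469152 = 1.145886

H = 1.1459 bits/symbol


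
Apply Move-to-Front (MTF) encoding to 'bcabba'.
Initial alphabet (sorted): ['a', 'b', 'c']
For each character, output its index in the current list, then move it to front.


MTF encoding:
'b': index 1 in ['a', 'b', 'c'] -> ['b', 'a', 'c']
'c': index 2 in ['b', 'a', 'c'] -> ['c', 'b', 'a']
'a': index 2 in ['c', 'b', 'a'] -> ['a', 'c', 'b']
'b': index 2 in ['a', 'c', 'b'] -> ['b', 'a', 'c']
'b': index 0 in ['b', 'a', 'c'] -> ['b', 'a', 'c']
'a': index 1 in ['b', 'a', 'c'] -> ['a', 'b', 'c']


Output: [1, 2, 2, 2, 0, 1]


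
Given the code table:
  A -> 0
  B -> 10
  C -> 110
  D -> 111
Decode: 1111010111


Decoding:
111 -> D
10 -> B
10 -> B
111 -> D


Result: DBBD


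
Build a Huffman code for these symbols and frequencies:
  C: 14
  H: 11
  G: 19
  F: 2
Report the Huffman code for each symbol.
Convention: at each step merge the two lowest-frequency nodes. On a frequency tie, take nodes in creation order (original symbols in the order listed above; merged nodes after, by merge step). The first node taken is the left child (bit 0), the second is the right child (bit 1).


Huffman tree construction:
Step 1: Merge F(2) + H(11) = 13
Step 2: Merge (F+H)(13) + C(14) = 27
Step 3: Merge G(19) + ((F+H)+C)(27) = 46
Read each symbol's code off the tree from the root (left child = 0, right child = 1).

Codes:
  C: 11 (length 2)
  H: 101 (length 3)
  G: 0 (length 1)
  F: 100 (length 3)
Average code length: 86/46 = 1.8696 bits/symbol


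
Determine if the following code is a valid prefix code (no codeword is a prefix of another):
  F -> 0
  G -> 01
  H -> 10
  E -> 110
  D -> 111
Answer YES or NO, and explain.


Checking each pair (does one codeword prefix another?):
  F='0' vs G='01': prefix -- VIOLATION

NO -- this is NOT a valid prefix code. F (0) is a prefix of G (01).


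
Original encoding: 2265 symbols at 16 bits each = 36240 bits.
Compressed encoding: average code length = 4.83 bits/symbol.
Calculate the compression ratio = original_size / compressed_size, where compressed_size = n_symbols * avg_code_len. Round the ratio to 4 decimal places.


original_size = n_symbols * orig_bits = 2265 * 16 = 36240 bits
compressed_size = n_symbols * avg_code_len = 2265 * 4.83 = 10939.95 bits
ratio = original_size / compressed_size = 36240 / 10939.95 = 3.3126

Compression ratio = 3.3126


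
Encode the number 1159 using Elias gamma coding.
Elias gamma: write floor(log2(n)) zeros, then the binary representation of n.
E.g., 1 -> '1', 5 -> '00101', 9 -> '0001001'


num_bits = floor(log2(1159)) + 1 = 11
leading_zeros = num_bits - 1 = 10
binary(1159) = 10010000111

Elias gamma(1159) = '0000000000' + '10010000111' = 000000000010010000111 (21 bits)


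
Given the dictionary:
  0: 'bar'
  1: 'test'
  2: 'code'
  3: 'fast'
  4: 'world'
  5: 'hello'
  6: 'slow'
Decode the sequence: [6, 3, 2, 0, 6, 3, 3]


Look up each index in the dictionary:
  6 -> 'slow'
  3 -> 'fast'
  2 -> 'code'
  0 -> 'bar'
  6 -> 'slow'
  3 -> 'fast'
  3 -> 'fast'

Decoded: "slow fast code bar slow fast fast"


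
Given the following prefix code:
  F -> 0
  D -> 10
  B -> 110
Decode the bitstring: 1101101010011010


Decoding step by step:
Bits 110 -> B
Bits 110 -> B
Bits 10 -> D
Bits 10 -> D
Bits 0 -> F
Bits 110 -> B
Bits 10 -> D


Decoded message: BBDDFBD


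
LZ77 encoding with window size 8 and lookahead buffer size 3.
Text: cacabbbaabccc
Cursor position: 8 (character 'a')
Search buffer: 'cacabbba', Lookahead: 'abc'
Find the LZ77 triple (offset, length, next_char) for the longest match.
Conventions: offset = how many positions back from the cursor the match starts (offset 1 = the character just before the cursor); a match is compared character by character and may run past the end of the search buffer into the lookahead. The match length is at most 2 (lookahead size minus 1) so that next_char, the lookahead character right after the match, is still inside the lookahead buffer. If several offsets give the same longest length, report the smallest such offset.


Try each offset into the search buffer:
  offset=1 (pos 7, char 'a'): match length 1
  offset=2 (pos 6, char 'b'): match length 0
  offset=3 (pos 5, char 'b'): match length 0
  offset=4 (pos 4, char 'b'): match length 0
  offset=5 (pos 3, char 'a'): match length 2
  offset=6 (pos 2, char 'c'): match length 0
  offset=7 (pos 1, char 'a'): match length 1
  offset=8 (pos 0, char 'c'): match length 0
Longest match has length 2 at offset 5.
next_char = character at position 8 + 2 = 10 -> 'c'

Best match: offset=5, length=2 (matching 'ab' starting at position 3)
LZ77 triple: (5, 2, 'c')


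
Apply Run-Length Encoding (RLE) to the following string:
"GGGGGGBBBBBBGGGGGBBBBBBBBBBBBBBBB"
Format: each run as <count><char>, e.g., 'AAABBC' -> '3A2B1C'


Scanning runs left to right:
  i=0: run of 'G' x 6 -> '6G'
  i=6: run of 'B' x 6 -> '6B'
  i=12: run of 'G' x 5 -> '5G'
  i=17: run of 'B' x 16 -> '16B'

RLE = 6G6B5G16B


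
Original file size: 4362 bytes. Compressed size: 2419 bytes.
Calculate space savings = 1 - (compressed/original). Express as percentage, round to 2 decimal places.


ratio = compressed/original = 2419/4362 = 0.554562
savings = 1 - ratio = 1 - 0.554562 = 0.445438
as a percentage: 0.445438 * 100 = 44.54%

Space savings = 1 - 2419/4362 = 44.54%


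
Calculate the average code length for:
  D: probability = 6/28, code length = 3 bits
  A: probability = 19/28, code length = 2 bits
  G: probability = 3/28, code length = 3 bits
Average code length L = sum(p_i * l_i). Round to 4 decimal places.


Weighted contributions p_i * l_i:
  D: (6/28) * 3 = 18/28
  A: (19/28) * 2 = 38/28
  G: (3/28) * 3 = 9/28
Sum = (18 + 38 + 9)/28 = 65/28

L = 65/28 = 2.3214 bits/symbol


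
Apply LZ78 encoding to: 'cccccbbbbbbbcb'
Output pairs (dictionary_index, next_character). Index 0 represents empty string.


LZ78 encoding steps:
Dictionary: {0: ''}
Step 1: w='' (idx 0), next='c' -> output (0, 'c'), add 'c' as idx 1
Step 2: w='c' (idx 1), next='c' -> output (1, 'c'), add 'cc' as idx 2
Step 3: w='cc' (idx 2), next='b' -> output (2, 'b'), add 'ccb' as idx 3
Step 4: w='' (idx 0), next='b' -> output (0, 'b'), add 'b' as idx 4
Step 5: w='b' (idx 4), next='b' -> output (4, 'b'), add 'bb' as idx 5
Step 6: w='bb' (idx 5), next='b' -> output (5, 'b'), add 'bbb' as idx 6
Step 7: w='c' (idx 1), next='b' -> output (1, 'b'), add 'cb' as idx 7


Encoded: [(0, 'c'), (1, 'c'), (2, 'b'), (0, 'b'), (4, 'b'), (5, 'b'), (1, 'b')]


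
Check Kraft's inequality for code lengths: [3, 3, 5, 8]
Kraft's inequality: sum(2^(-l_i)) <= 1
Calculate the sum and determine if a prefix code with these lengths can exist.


Sum = 2^(-3) + 2^(-3) + 2^(-5) + 2^(-8)
    = 0.125 + 0.125 + 0.03125 + 0.00390625
    = 73/256 = 0.28515625
Since 0.28515625 <= 1, Kraft's inequality IS satisfied.
A prefix code with these lengths CAN exist.

Kraft sum = 0.28515625. Satisfied.


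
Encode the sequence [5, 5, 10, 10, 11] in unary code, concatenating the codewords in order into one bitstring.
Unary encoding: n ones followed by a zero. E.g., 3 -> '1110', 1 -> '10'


Encode each number as n ones followed by a terminating 0:
  5 -> 111110 (6 bits)
  5 -> 111110 (6 bits)
  10 -> 11111111110 (11 bits)
  10 -> 11111111110 (11 bits)
  11 -> 111111111110 (12 bits)
Total length = 6 + 6 + 11 + 11 + 12 = 46 bits.

Unary([5, 5, 10, 10, 11]) = 1111101111101111111111011111111110111111111110 (46 bits)


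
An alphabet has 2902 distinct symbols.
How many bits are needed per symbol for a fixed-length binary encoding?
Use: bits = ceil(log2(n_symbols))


log2(2902) = 11.5028
Bracket: 2^11 = 2048 < 2902 <= 2^12 = 4096
So ceil(log2(2902)) = 12

bits = ceil(log2(2902)) = ceil(11.5028) = 12 bits


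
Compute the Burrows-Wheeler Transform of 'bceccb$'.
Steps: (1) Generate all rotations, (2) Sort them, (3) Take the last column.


Rotations (sorted):
  0: $bceccb -> last char: b
  1: b$bcecc -> last char: c
  2: bceccb$ -> last char: $
  3: cb$bcec -> last char: c
  4: ccb$bce -> last char: e
  5: ceccb$b -> last char: b
  6: eccb$bc -> last char: c


BWT = bc$cebc


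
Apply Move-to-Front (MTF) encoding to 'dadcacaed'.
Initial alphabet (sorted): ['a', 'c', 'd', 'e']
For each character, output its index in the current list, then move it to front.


MTF encoding:
'd': index 2 in ['a', 'c', 'd', 'e'] -> ['d', 'a', 'c', 'e']
'a': index 1 in ['d', 'a', 'c', 'e'] -> ['a', 'd', 'c', 'e']
'd': index 1 in ['a', 'd', 'c', 'e'] -> ['d', 'a', 'c', 'e']
'c': index 2 in ['d', 'a', 'c', 'e'] -> ['c', 'd', 'a', 'e']
'a': index 2 in ['c', 'd', 'a', 'e'] -> ['a', 'c', 'd', 'e']
'c': index 1 in ['a', 'c', 'd', 'e'] -> ['c', 'a', 'd', 'e']
'a': index 1 in ['c', 'a', 'd', 'e'] -> ['a', 'c', 'd', 'e']
'e': index 3 in ['a', 'c', 'd', 'e'] -> ['e', 'a', 'c', 'd']
'd': index 3 in ['e', 'a', 'c', 'd'] -> ['d', 'e', 'a', 'c']


Output: [2, 1, 1, 2, 2, 1, 1, 3, 3]
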